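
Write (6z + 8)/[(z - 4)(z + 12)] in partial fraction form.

At z=4: A = (6·4 + 8)/(4 + 12) = 2. At z=-12: B = (6·(-12) + 8)/(-12 - 4) = 4
Result: 2/(z - 4) + 4/(z + 12)


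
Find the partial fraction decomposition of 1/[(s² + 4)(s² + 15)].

Coefficient matching gives A = C = 0, B = 1/(15-4) = 1/11, D = -B = -1/11
Result: (1/11)/(s² + 4) - (1/11)/(s² + 15)


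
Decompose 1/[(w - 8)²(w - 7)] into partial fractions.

Cover-up at w=7: γ = 1/(7 - 8)² = 1. Cover-up at w=8: β = 1/(8 - 7) = 1. Comparing w² coeff: α = -γ = -1
Result: -1/(w - 8) + 1/(w - 8)² + 1/(w - 7)


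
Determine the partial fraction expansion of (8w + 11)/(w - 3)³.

(8w + 11) = α(w - 3)² + β(w - 3) + γ. At w = 3: γ = 8·3 + 11 = 35. Coefficients: α = 0, β = 8
Result: 8/(w - 3)² + 35/(w - 3)³


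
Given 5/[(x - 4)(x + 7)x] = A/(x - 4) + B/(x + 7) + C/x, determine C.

Cover-up at x = 0: C = 5/[(0 - 4)(0 + 7)] = 5/[(-4)(7)] = -5/28


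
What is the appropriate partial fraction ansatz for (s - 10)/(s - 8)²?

Repeated linear factor: α/(s - 8) + β/(s - 8)²


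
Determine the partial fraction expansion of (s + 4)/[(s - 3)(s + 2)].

At s=3: A = (1·3 + 4)/(3 + 2) = 7/5. At s=-2: B = (1·(-2) + 4)/(-2 - 3) = -2/5
Result: (7/5)/(s - 3) - (2/5)/(s + 2)


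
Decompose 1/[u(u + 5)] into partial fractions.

1/u(u + 5) = α/u + β/(u + 5). α = 1/(0 + 5) = 1/5, β = 1/(-5 - 0) = -1/5
Result: (1/5)/u - (1/5)/(u + 5)


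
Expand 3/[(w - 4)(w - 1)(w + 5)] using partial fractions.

Using cover-up method: α = 1/9, β = -1/6, γ = 1/18
Result: (1/9)/(w - 4) - (1/6)/(w - 1) + (1/18)/(w + 5)


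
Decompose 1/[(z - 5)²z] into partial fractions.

Cover-up at z=0: R = 1/(0 - 5)² = 1/25. Cover-up at z=5: Q = 1/(5 - 0) = 1/5. Comparing z² coeff: P = -R = -1/25
Result: (-1/25)/(z - 5) + (1/5)/(z - 5)² + (1/25)/z


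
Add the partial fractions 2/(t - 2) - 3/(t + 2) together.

Common denominator (t - 2)(t + 2). Numerator: 2(t + 2) - 3(t - 2) = (2t + 4) - (3t - 6) = -t + 10
Result: (-t + 10)/[(t - 2)(t + 2)]


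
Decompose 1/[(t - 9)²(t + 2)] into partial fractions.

Cover-up at t=-2: C = 1/(-2 - 9)² = 1/121. Cover-up at t=9: B = 1/(9 + 2) = 1/11. Comparing t² coeff: A = -C = -1/121
Result: (-1/121)/(t - 9) + (1/11)/(t - 9)² + (1/121)/(t + 2)


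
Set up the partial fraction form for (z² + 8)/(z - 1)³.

Repeated linear factor (power 3): A/(z - 1) + B/(z - 1)² + C/(z - 1)³


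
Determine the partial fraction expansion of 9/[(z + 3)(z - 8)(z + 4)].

Using cover-up method: A = -9/11, B = 3/44, C = 3/4
Result: (-9/11)/(z + 3) + (3/44)/(z - 8) + (3/4)/(z + 4)


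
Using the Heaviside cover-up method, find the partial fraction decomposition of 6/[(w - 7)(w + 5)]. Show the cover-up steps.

Cover (w - 7): set w=7, get A = 6/(7 + 5) = 1/2. Cover (w + 5): set w=-5, get B = 6/(-5 - 7) = -1/2.
Result: (1/2)/(w - 7) - (1/2)/(w + 5)


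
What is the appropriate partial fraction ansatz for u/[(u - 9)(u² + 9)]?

Linear + irreducible quadratic: α/(u - 9) + (βu + γ)/(u² + 9)


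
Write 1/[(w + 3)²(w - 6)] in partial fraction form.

Cover-up at w=6: C = 1/(6 + 3)² = 1/81. Cover-up at w=-3: B = 1/(-3 - 6) = -1/9. Comparing w² coeff: A = -C = -1/81
Result: (-1/81)/(w + 3) - (1/9)/(w + 3)² + (1/81)/(w - 6)


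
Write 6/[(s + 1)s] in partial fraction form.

6/(s + 1)s = α/(s + 1) + β/s. α = 6/(-1 - 0) = -6, β = 6/(0 + 1) = 6
Result: -6/(s + 1) + 6/s


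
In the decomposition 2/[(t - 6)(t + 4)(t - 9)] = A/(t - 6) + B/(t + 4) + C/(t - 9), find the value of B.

Cover-up at t = -4: B = 2/[(-4 - 6)(-4 - 9)] = 2/[(-10)(-13)] = 2/130 = 1/65


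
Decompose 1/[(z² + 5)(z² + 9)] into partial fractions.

Coefficient matching gives P = R = 0, Q = 1/(9-5) = 1/4, S = -Q = -1/4
Result: (1/4)/(z² + 5) - (1/4)/(z² + 9)


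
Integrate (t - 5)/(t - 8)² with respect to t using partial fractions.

Decompose: α = 1, β = 1·8 - 5 = 3, so (t - 5)/(t - 8)² = 1/(t - 8) + 3/(t - 8)². Integrate: ∫ α/(t - 8) dt = ln|(t - 8)|; ∫ β/(t - 8)² dt = -3/(t - 8). Sum: ln|(t - 8)| - 3/(t - 8) + C


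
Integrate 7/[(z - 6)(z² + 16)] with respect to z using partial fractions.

Cover-up at z=6: P = 7/(6²+16) = 7/52. Coeff matching: Q = -7/52, R = -21/26. Decomposition: (7/52)/(z - 6) - ((7/52)z + 21/26)/(z² + 16). Integrate: linear → ln, quadratic → (1/2)ln + arctan: (7/52) ln|(z - 6)| - (7/104) ln(z² + 16) - (21/104) arctan(z/4) + C


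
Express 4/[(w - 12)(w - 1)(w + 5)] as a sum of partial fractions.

Using cover-up method: P = 4/187, Q = -2/33, R = 2/51
Result: (4/187)/(w - 12) - (2/33)/(w - 1) + (2/51)/(w + 5)


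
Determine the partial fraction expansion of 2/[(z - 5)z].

2/(z - 5)z = α/(z - 5) + β/z. α = 2/(5 - 0) = 2/5, β = 2/(0 - 5) = -2/5
Result: (2/5)/(z - 5) - (2/5)/z


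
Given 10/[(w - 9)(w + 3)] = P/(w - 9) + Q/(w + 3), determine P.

Cover-up at w = 9: P = 10/(9 + 3) = 10/12 = 5/6


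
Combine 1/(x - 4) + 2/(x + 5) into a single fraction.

Common denominator (x - 4)(x + 5). Numerator: 1(x + 5) + 2(x - 4) = (x + 5) + (2x - 8) = 3x - 3
Result: (3x - 3)/[(x - 4)(x + 5)]


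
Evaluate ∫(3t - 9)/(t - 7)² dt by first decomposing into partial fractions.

Decompose: A = 3, B = 3·7 - 9 = 12, so (3t - 9)/(t - 7)² = 3/(t - 7) + 12/(t - 7)². Integrate: ∫ A/(t - 7) dt = 3 ln|(t - 7)|; ∫ B/(t - 7)² dt = -12/(t - 7). Sum: 3 ln|(t - 7)| - 12/(t - 7) + C


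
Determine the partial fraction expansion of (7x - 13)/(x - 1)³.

(7x - 13) = α(x - 1)² + β(x - 1) + γ. At x = 1: γ = 7·1 - 13 = -6. Coefficients: α = 0, β = 7
Result: 7/(x - 1)² - 6/(x - 1)³


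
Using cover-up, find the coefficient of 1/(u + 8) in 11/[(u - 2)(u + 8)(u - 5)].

Cover (u + 8), set u=-8: 11/[(-8 - 2)(-8 - 5)] = 11/130


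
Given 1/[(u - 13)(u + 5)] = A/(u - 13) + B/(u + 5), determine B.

Cover-up at u = -5: B = 1/(-5 - 13) = -1/18


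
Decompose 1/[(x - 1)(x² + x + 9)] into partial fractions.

Cover-up at x = 1: A = 1/(1² + 1·1 + 9) = 1/11. Then B = -A = -1/11, C = -A·(1 + 1) = -2/11
Result: (1/11)/(x - 1) - ((1/11)x + 2/11)/(x² + x + 9)


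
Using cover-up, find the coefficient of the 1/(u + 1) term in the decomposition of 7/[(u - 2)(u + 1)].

Cover (u + 1), set u=-1: 7/((u - 2) at u=-1) = 7/(-3) = -7/3


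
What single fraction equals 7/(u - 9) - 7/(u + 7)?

Common denominator (u - 9)(u + 7). Numerator: 7(u + 7) - 7(u - 9) = (7u + 49) - (7u - 63) = 112
Result: (112)/[(u - 9)(u + 7)]


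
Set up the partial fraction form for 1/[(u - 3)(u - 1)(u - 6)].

Three distinct linear factors: P/(u - 3) + Q/(u - 1) + R/(u - 6)


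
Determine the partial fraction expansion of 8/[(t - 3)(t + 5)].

8/(t - 3)(t + 5) = α/(t - 3) + β/(t + 5). α = 8/(3 + 5) = 1, β = 8/(-5 - 3) = -1
Result: 1/(t - 3) - 1/(t + 5)


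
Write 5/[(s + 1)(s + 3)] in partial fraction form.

5/(s + 1)(s + 3) = P/(s + 1) + Q/(s + 3). P = 5/(-1 + 3) = 5/2, Q = 5/(-3 + 1) = -5/2
Result: (5/2)/(s + 1) - (5/2)/(s + 3)


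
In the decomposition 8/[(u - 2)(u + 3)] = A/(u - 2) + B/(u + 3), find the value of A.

Cover-up at u = 2: A = 8/(2 + 3) = 8/5


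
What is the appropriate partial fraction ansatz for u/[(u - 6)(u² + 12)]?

Linear + irreducible quadratic: α/(u - 6) + (βu + γ)/(u² + 12)


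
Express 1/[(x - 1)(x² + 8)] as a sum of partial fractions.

Cover-up at x = 1: α = 1/(1² + 8) = 1/9. Then β = -α = -1/9, γ = -α·(0 + 1) = -1/9
Result: (1/9)/(x - 1) - ((1/9)x + 1/9)/(x² + 8)


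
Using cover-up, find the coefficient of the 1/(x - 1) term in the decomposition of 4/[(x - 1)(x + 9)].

Cover (x - 1), set x=1: 4/((x + 9) at x=1) = 4/(10) = 2/5


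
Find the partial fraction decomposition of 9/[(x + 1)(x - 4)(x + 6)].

Using cover-up method: α = -9/25, β = 9/50, γ = 9/50
Result: (-9/25)/(x + 1) + (9/50)/(x - 4) + (9/50)/(x + 6)


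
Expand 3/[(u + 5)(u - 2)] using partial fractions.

3/(u + 5)(u - 2) = A/(u + 5) + B/(u - 2). A = 3/(-5 - 2) = -3/7, B = 3/(2 + 5) = 3/7
Result: (-3/7)/(u + 5) + (3/7)/(u - 2)


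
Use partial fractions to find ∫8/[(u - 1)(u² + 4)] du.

Cover-up at u=1: A = 8/(1²+4) = 8/5. Coeff matching: B = -8/5, C = -8/5. Decomposition: (8/5)/(u - 1) - ((8/5)u + 8/5)/(u² + 4). Integrate: linear → ln, quadratic → (1/2)ln + arctan: (8/5) ln|(u - 1)| - (4/5) ln(u² + 4) - (4/5) arctan(u/2) + C


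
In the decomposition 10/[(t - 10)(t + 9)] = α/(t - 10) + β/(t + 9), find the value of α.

Cover-up at t = 10: α = 10/(10 + 9) = 10/19


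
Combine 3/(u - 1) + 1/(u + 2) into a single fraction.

Common denominator (u - 1)(u + 2). Numerator: 3(u + 2) + 1(u - 1) = (3u + 6) + (u - 1) = 4u + 5
Result: (4u + 5)/[(u - 1)(u + 2)]


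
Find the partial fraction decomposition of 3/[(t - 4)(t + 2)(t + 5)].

Using cover-up method: P = 1/18, Q = -1/6, R = 1/9
Result: (1/18)/(t - 4) - (1/6)/(t + 2) + (1/9)/(t + 5)


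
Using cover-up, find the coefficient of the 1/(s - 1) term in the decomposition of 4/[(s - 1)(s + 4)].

Cover (s - 1), set s=1: 4/((s + 4) at s=1) = 4/(5) = 4/5


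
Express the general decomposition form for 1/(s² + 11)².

Repeated quadratic factor: (αs + β)/(s² + 11) + (γs + δ)/(s² + 11)²


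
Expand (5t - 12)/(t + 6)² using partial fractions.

(5t - 12) = P(t + 6) + Q. At t = -6: Q = 5·(-6) - 12 = -42. Coeff of t: P = 5
Result: 5/(t + 6) - 42/(t + 6)²


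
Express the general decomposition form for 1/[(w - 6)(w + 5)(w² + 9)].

Two linear + quadratic: α/(w - 6) + β/(w + 5) + (γw + δ)/(w² + 9)


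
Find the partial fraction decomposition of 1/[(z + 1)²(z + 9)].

Cover-up at z=-9: γ = 1/(-9 + 1)² = 1/64. Cover-up at z=-1: β = 1/(-1 + 9) = 1/8. Comparing z² coeff: α = -γ = -1/64
Result: (-1/64)/(z + 1) + (1/8)/(z + 1)² + (1/64)/(z + 9)


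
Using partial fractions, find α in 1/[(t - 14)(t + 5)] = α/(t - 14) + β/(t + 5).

Cover-up at t = 14: α = 1/(14 + 5) = 1/19


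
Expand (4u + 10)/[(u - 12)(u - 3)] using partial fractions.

At u=12: P = (4·12 + 10)/(12 - 3) = 58/9. At u=3: Q = (4·3 + 10)/(3 - 12) = -22/9
Result: (58/9)/(u - 12) - (22/9)/(u - 3)


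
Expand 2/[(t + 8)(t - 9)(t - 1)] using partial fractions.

Using cover-up method: P = 2/153, Q = 1/68, R = -1/36
Result: (2/153)/(t + 8) + (1/68)/(t - 9) - (1/36)/(t - 1)


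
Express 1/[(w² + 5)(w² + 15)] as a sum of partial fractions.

Coefficient matching gives P = R = 0, Q = 1/(15-5) = 1/10, S = -Q = -1/10
Result: (1/10)/(w² + 5) - (1/10)/(w² + 15)


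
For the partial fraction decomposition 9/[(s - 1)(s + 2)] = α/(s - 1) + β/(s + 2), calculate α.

Cover-up at s = 1: α = 9/(1 + 2) = 9/3 = 3


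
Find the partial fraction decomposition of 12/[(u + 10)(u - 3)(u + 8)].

Using cover-up method: A = 6/13, B = 12/143, C = -6/11
Result: (6/13)/(u + 10) + (12/143)/(u - 3) - (6/11)/(u + 8)


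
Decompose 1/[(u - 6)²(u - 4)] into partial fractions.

Cover-up at u=4: R = 1/(4 - 6)² = 1/4. Cover-up at u=6: Q = 1/(6 - 4) = 1/2. Comparing u² coeff: P = -R = -1/4
Result: (-1/4)/(u - 6) + (1/2)/(u - 6)² + (1/4)/(u - 4)


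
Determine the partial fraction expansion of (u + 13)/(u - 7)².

(u + 13) = P(u - 7) + Q. At u = 7: Q = 1·7 + 13 = 20. Coeff of u: P = 1
Result: 1/(u - 7) + 20/(u - 7)²


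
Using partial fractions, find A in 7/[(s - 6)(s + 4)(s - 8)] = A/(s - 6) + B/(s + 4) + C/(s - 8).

Cover-up at s = 6: A = 7/[(6 + 4)(6 - 8)] = 7/[(10)(-2)] = -7/20


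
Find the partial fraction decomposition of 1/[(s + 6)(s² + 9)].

Cover-up at s = -6: A = 1/((-6)² + 9) = 1/45. Then B = -A = -1/45, C = -A·(0 - 6) = 2/15
Result: (1/45)/(s + 6) - ((1/45)s - 2/15)/(s² + 9)


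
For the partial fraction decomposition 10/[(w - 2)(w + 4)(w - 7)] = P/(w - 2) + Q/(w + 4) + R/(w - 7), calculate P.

Cover-up at w = 2: P = 10/[(2 + 4)(2 - 7)] = 10/[(6)(-5)] = -10/30 = -1/3


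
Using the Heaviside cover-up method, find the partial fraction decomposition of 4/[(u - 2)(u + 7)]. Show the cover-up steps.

Cover (u - 2): set u=2, get P = 4/(2 + 7) = 4/9. Cover (u + 7): set u=-7, get Q = 4/(-7 - 2) = -4/9.
Result: (4/9)/(u - 2) - (4/9)/(u + 7)


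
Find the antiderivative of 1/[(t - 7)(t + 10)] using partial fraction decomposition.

Decompose: 1/[(t - 7)(t + 10)] = (1/17)/(t - 7) - (1/17)/(t + 10). Integrate each term: (1/17) ln|(t - 7)| - (1/17) ln|(t + 10)| + C


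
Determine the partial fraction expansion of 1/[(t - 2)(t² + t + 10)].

Cover-up at t = 2: α = 1/(2² + 1·2 + 10) = 1/16. Then β = -α = -1/16, γ = -α·(1 + 2) = -3/16
Result: (1/16)/(t - 2) - ((1/16)t + 3/16)/(t² + t + 10)


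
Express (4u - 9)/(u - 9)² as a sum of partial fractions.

(4u - 9) = α(u - 9) + β. At u = 9: β = 4·9 - 9 = 27. Coeff of u: α = 4
Result: 4/(u - 9) + 27/(u - 9)²


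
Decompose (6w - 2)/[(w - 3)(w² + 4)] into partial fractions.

At w=3: P = (6·3 - 2)/(3² + 4) = 16/13. Q = -P = -16/13, R = 6 - 3·P = 30/13
Result: (16/13)/(w - 3) - ((16/13)w - 30/13)/(w² + 4)


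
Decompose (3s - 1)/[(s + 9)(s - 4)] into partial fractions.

At s=-9: α = (3·(-9) - 1)/(-9 - 4) = 28/13. At s=4: β = (3·4 - 1)/(4 + 9) = 11/13
Result: (28/13)/(s + 9) + (11/13)/(s - 4)


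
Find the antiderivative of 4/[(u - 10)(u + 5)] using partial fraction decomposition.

Decompose: 4/[(u - 10)(u + 5)] = (4/15)/(u - 10) - (4/15)/(u + 5). Integrate each term: (4/15) ln|(u - 10)| - (4/15) ln|(u + 5)| + C


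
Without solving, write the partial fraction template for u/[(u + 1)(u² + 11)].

Linear + irreducible quadratic: A/(u + 1) + (Bu + C)/(u² + 11)


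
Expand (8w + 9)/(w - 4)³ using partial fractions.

(8w + 9) = P(w - 4)² + Q(w - 4) + R. At w = 4: R = 8·4 + 9 = 41. Coefficients: P = 0, Q = 8
Result: 8/(w - 4)² + 41/(w - 4)³


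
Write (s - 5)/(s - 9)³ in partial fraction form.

(s - 5) = A(s - 9)² + B(s - 9) + C. At s = 9: C = 1·9 - 5 = 4. Coefficients: A = 0, B = 1
Result: 1/(s - 9)² + 4/(s - 9)³


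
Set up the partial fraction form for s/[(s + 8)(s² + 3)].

Linear + irreducible quadratic: P/(s + 8) + (Qs + R)/(s² + 3)


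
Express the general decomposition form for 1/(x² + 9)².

Repeated quadratic factor: (Px + Q)/(x² + 9) + (Rx + S)/(x² + 9)²


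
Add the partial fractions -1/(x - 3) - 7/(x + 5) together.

Common denominator (x - 3)(x + 5). Numerator: -1(x + 5) - 7(x - 3) = (-x - 5) - (7x - 21) = -8x + 16
Result: (-8x + 16)/[(x - 3)(x + 5)]


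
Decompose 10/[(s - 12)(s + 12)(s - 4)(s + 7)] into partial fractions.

Using Heaviside cover-up: (5/1824)/(s - 12) - (1/192)/(s + 12) - (5/704)/(s - 4) + (2/209)/(s + 7)


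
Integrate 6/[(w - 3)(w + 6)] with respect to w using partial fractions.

Decompose: 6/[(w - 3)(w + 6)] = (2/3)/(w - 3) - (2/3)/(w + 6). Integrate each term: (2/3) ln|(w - 3)| - (2/3) ln|(w + 6)| + C


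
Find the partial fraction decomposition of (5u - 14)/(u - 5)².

(5u - 14) = A(u - 5) + B. At u = 5: B = 5·5 - 14 = 11. Coeff of u: A = 5
Result: 5/(u - 5) + 11/(u - 5)²


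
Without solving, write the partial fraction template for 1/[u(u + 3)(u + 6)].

Three distinct linear factors: P/u + Q/(u + 3) + R/(u + 6)


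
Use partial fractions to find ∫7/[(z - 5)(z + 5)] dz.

Decompose: 7/[(z - 5)(z + 5)] = (7/10)/(z - 5) - (7/10)/(z + 5). Integrate each term: (7/10) ln|(z - 5)| - (7/10) ln|(z + 5)| + C


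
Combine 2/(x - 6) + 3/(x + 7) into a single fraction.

Common denominator (x - 6)(x + 7). Numerator: 2(x + 7) + 3(x - 6) = (2x + 14) + (3x - 18) = 5x - 4
Result: (5x - 4)/[(x - 6)(x + 7)]


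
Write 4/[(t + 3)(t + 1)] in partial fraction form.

4/(t + 3)(t + 1) = A/(t + 3) + B/(t + 1). A = 4/(-3 + 1) = -2, B = 4/(-1 + 3) = 2
Result: -2/(t + 3) + 2/(t + 1)


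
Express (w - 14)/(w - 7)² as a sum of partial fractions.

(w - 14) = A(w - 7) + B. At w = 7: B = 1·7 - 14 = -7. Coeff of w: A = 1
Result: 1/(w - 7) - 7/(w - 7)²


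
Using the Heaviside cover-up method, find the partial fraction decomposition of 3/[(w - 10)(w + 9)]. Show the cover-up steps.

Cover (w - 10): set w=10, get P = 3/(10 + 9) = 3/19. Cover (w + 9): set w=-9, get Q = 3/(-9 - 10) = -3/19.
Result: (3/19)/(w - 10) - (3/19)/(w + 9)


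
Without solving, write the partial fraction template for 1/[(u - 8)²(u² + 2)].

Repeated linear + quadratic: P/(u - 8) + Q/(u - 8)² + (Ru + S)/(u² + 2)


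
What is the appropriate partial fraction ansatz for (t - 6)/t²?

Repeated linear factor: P/t + Q/t²


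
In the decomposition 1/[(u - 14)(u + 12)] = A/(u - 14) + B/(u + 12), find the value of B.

Cover-up at u = -12: B = 1/(-12 - 14) = -1/26


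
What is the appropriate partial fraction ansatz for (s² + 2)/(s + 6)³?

Repeated linear factor (power 3): P/(s + 6) + Q/(s + 6)² + R/(s + 6)³


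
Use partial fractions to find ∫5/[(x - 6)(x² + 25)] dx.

Cover-up at x=6: A = 5/(6²+25) = 5/61. Coeff matching: B = -5/61, C = -30/61. Decomposition: (5/61)/(x - 6) - ((5/61)x + 30/61)/(x² + 25). Integrate: linear → ln, quadratic → (1/2)ln + arctan: (5/61) ln|(x - 6)| - (5/122) ln(x² + 25) - (6/61) arctan(x/5) + C


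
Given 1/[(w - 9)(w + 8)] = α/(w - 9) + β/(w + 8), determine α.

Cover-up at w = 9: α = 1/(9 + 8) = 1/17


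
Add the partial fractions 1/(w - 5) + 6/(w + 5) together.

Common denominator (w - 5)(w + 5). Numerator: 1(w + 5) + 6(w - 5) = (w + 5) + (6w - 30) = 7w - 25
Result: (7w - 25)/[(w - 5)(w + 5)]


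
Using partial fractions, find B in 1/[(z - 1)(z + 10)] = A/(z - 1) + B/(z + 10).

Cover-up at z = -10: B = 1/(-10 - 1) = -1/11


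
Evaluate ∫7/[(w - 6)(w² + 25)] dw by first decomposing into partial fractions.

Cover-up at w=6: α = 7/(6²+25) = 7/61. Coeff matching: β = -7/61, γ = -42/61. Decomposition: (7/61)/(w - 6) - ((7/61)w + 42/61)/(w² + 25). Integrate: linear → ln, quadratic → (1/2)ln + arctan: (7/61) ln|(w - 6)| - (7/122) ln(w² + 25) - (42/305) arctan(w/5) + C


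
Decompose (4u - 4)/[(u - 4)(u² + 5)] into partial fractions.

At u=4: α = (4·4 - 4)/(4² + 5) = 4/7. β = -α = -4/7, γ = 4 - 4·α = 12/7
Result: (4/7)/(u - 4) - ((4/7)u - 12/7)/(u² + 5)


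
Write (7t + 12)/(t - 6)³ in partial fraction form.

(7t + 12) = α(t - 6)² + β(t - 6) + γ. At t = 6: γ = 7·6 + 12 = 54. Coefficients: α = 0, β = 7
Result: 7/(t - 6)² + 54/(t - 6)³


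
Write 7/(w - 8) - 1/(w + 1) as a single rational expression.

Common denominator (w - 8)(w + 1). Numerator: 7(w + 1) - 1(w - 8) = (7w + 7) - (w - 8) = 6w + 15
Result: (6w + 15)/[(w - 8)(w + 1)]


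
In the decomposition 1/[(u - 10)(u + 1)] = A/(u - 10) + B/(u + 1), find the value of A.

Cover-up at u = 10: A = 1/(10 + 1) = 1/11


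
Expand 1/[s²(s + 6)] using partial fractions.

Cover-up at s=-6: C = 1/(-6 - 0)² = 1/36. Cover-up at s=0: B = 1/(0 + 6) = 1/6. Comparing s² coeff: A = -C = -1/36
Result: (-1/36)/s + (1/6)/s² + (1/36)/(s + 6)


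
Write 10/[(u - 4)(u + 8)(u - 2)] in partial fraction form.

Using cover-up method: A = 5/12, B = 1/12, C = -1/2
Result: (5/12)/(u - 4) + (1/12)/(u + 8) - (1/2)/(u - 2)


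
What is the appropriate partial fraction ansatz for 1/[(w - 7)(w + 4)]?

Distinct linear factors: A/(w - 7) + B/(w + 4)


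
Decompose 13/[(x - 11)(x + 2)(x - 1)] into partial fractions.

Using cover-up method: P = 1/10, Q = 1/3, R = -13/30
Result: (1/10)/(x - 11) + (1/3)/(x + 2) - (13/30)/(x - 1)


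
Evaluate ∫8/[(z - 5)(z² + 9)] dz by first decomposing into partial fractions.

Cover-up at z=5: P = 8/(5²+9) = 4/17. Coeff matching: Q = -4/17, R = -20/17. Decomposition: (4/17)/(z - 5) - ((4/17)z + 20/17)/(z² + 9). Integrate: linear → ln, quadratic → (1/2)ln + arctan: (4/17) ln|(z - 5)| - (2/17) ln(z² + 9) - (20/51) arctan(z/3) + C


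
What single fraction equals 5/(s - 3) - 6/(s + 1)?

Common denominator (s - 3)(s + 1). Numerator: 5(s + 1) - 6(s - 3) = (5s + 5) - (6s - 18) = -s + 23
Result: (-s + 23)/[(s - 3)(s + 1)]


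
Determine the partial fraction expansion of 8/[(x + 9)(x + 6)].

8/(x + 9)(x + 6) = A/(x + 9) + B/(x + 6). A = 8/(-9 + 6) = -8/3, B = 8/(-6 + 9) = 8/3
Result: (-8/3)/(x + 9) + (8/3)/(x + 6)


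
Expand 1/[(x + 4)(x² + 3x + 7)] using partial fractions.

Cover-up at x = -4: α = 1/((-4)² + 3·(-4) + 7) = 1/11. Then β = -α = -1/11, γ = -α·(3 - 4) = 1/11
Result: (1/11)/(x + 4) - ((1/11)x - 1/11)/(x² + 3x + 7)


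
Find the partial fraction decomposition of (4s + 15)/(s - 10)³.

(4s + 15) = A(s - 10)² + B(s - 10) + C. At s = 10: C = 4·10 + 15 = 55. Coefficients: A = 0, B = 4
Result: 4/(s - 10)² + 55/(s - 10)³


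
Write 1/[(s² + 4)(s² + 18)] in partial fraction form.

Coefficient matching gives P = R = 0, Q = 1/(18-4) = 1/14, S = -Q = -1/14
Result: (1/14)/(s² + 4) - (1/14)/(s² + 18)


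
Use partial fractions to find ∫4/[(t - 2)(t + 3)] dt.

Decompose: 4/[(t - 2)(t + 3)] = (4/5)/(t - 2) - (4/5)/(t + 3). Integrate each term: (4/5) ln|(t - 2)| - (4/5) ln|(t + 3)| + C


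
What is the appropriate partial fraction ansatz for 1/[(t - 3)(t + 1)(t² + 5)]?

Two linear + quadratic: A/(t - 3) + B/(t + 1) + (Ct + D)/(t² + 5)


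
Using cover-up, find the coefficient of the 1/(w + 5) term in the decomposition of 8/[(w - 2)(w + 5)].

Cover (w + 5), set w=-5: 8/((w - 2) at w=-5) = 8/(-7) = -8/7


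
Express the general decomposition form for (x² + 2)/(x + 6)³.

Repeated linear factor (power 3): P/(x + 6) + Q/(x + 6)² + R/(x + 6)³


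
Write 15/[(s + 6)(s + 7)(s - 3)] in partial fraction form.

Using cover-up method: α = -5/3, β = 3/2, γ = 1/6
Result: (-5/3)/(s + 6) + (3/2)/(s + 7) + (1/6)/(s - 3)


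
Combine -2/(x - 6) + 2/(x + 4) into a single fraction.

Common denominator (x - 6)(x + 4). Numerator: -2(x + 4) + 2(x - 6) = (-2x - 8) + (2x - 12) = -20
Result: (-20)/[(x - 6)(x + 4)]


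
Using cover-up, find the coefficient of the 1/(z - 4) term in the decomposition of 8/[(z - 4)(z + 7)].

Cover (z - 4), set z=4: 8/((z + 7) at z=4) = 8/(11) = 8/11


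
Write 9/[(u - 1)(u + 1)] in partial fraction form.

9/(u - 1)(u + 1) = A/(u - 1) + B/(u + 1). A = 9/(1 + 1) = 9/2, B = 9/(-1 - 1) = -9/2
Result: (9/2)/(u - 1) - (9/2)/(u + 1)


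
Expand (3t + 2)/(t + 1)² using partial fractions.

(3t + 2) = A(t + 1) + B. At t = -1: B = 3·(-1) + 2 = -1. Coeff of t: A = 3
Result: 3/(t + 1) - 1/(t + 1)²


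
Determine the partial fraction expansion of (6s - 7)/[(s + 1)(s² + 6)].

At s=-1: A = (6·(-1) - 7)/((-1)² + 6) = -13/7. B = -A = 13/7, C = 6 - (-1)·A = 29/7
Result: (-13/7)/(s + 1) + ((13/7)s + 29/7)/(s² + 6)


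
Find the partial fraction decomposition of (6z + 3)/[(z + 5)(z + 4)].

At z=-5: A = (6·(-5) + 3)/(-5 + 4) = 27. At z=-4: B = (6·(-4) + 3)/(-4 + 5) = -21
Result: 27/(z + 5) - 21/(z + 4)


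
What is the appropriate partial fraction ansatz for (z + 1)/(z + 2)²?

Repeated linear factor: P/(z + 2) + Q/(z + 2)²


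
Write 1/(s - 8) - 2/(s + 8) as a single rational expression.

Common denominator (s - 8)(s + 8). Numerator: 1(s + 8) - 2(s - 8) = (s + 8) - (2s - 16) = -s + 24
Result: (-s + 24)/[(s - 8)(s + 8)]


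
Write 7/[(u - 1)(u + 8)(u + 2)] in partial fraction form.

Using cover-up method: P = 7/27, Q = 7/54, R = -7/18
Result: (7/27)/(u - 1) + (7/54)/(u + 8) - (7/18)/(u + 2)


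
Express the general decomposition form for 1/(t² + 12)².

Repeated quadratic factor: (αt + β)/(t² + 12) + (γt + δ)/(t² + 12)²


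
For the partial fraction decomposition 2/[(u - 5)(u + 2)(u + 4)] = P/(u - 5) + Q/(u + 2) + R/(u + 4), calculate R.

Cover-up at u = -4: R = 2/[(-4 - 5)(-4 + 2)] = 2/[(-9)(-2)] = 2/18 = 1/9


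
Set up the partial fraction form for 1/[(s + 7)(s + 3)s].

Three distinct linear factors: P/(s + 7) + Q/(s + 3) + R/s


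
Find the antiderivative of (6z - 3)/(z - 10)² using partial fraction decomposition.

Decompose: P = 6, Q = 6·10 - 3 = 57, so (6z - 3)/(z - 10)² = 6/(z - 10) + 57/(z - 10)². Integrate: ∫ P/(z - 10) dz = 6 ln|(z - 10)|; ∫ Q/(z - 10)² dz = -57/(z - 10). Sum: 6 ln|(z - 10)| - 57/(z - 10) + C


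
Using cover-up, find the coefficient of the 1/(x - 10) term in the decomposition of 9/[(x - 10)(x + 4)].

Cover (x - 10), set x=10: 9/((x + 4) at x=10) = 9/(14) = 9/14


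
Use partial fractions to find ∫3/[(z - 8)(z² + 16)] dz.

Cover-up at z=8: α = 3/(8²+16) = 3/80. Coeff matching: β = -3/80, γ = -3/10. Decomposition: (3/80)/(z - 8) - ((3/80)z + 3/10)/(z² + 16). Integrate: linear → ln, quadratic → (1/2)ln + arctan: (3/80) ln|(z - 8)| - (3/160) ln(z² + 16) - (3/40) arctan(z/4) + C


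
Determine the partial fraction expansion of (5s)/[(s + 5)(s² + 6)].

At s=-5: P = (5·(-5) + 0)/((-5)² + 6) = -25/31. Q = -P = 25/31, R = 5 - (-5)·P = 30/31
Result: (-25/31)/(s + 5) + ((25/31)s + 30/31)/(s² + 6)


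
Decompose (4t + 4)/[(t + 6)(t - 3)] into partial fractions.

At t=-6: α = (4·(-6) + 4)/(-6 - 3) = 20/9. At t=3: β = (4·3 + 4)/(3 + 6) = 16/9
Result: (20/9)/(t + 6) + (16/9)/(t - 3)


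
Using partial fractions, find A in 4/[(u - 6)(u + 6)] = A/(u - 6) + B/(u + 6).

Cover-up at u = 6: A = 4/(6 + 6) = 4/12 = 1/3


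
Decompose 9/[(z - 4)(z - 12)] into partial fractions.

9/(z - 4)(z - 12) = P/(z - 4) + Q/(z - 12). P = 9/(4 - 12) = -9/8, Q = 9/(12 - 4) = 9/8
Result: (-9/8)/(z - 4) + (9/8)/(z - 12)


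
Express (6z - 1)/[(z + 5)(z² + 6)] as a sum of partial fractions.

At z=-5: α = (6·(-5) - 1)/((-5)² + 6) = -1. β = -α = 1, γ = 6 - (-5)·α = 1
Result: -1/(z + 5) + (z + 1)/(z² + 6)


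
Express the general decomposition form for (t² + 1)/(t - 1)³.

Repeated linear factor (power 3): α/(t - 1) + β/(t - 1)² + γ/(t - 1)³


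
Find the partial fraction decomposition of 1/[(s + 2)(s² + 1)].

Cover-up at s = -2: α = 1/((-2)² + 1) = 1/5. Then β = -α = -1/5, γ = -α·(0 - 2) = 2/5
Result: (1/5)/(s + 2) - ((1/5)s - 2/5)/(s² + 1)


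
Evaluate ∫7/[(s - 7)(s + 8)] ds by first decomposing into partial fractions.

Decompose: 7/[(s - 7)(s + 8)] = (7/15)/(s - 7) - (7/15)/(s + 8). Integrate each term: (7/15) ln|(s - 7)| - (7/15) ln|(s + 8)| + C


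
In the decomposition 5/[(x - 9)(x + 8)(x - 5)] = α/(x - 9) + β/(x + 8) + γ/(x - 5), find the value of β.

Cover-up at x = -8: β = 5/[(-8 - 9)(-8 - 5)] = 5/[(-17)(-13)] = 5/221


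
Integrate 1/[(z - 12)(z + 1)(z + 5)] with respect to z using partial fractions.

Cover-up: P = 1/221, Q = -1/52, R = 1/68. Decomposition: (1/221)/(z - 12) - (1/52)/(z + 1) + (1/68)/(z + 5). Integrate each term: (1/221) ln|(z - 12)| - (1/52) ln|(z + 1)| + (1/68) ln|(z + 5)| + C


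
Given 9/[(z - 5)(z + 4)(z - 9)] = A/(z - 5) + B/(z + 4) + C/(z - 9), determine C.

Cover-up at z = 9: C = 9/[(9 - 5)(9 + 4)] = 9/[(4)(13)] = 9/52


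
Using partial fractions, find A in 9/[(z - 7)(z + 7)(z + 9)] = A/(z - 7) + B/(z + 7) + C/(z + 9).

Cover-up at z = 7: A = 9/[(7 + 7)(7 + 9)] = 9/[(14)(16)] = 9/224


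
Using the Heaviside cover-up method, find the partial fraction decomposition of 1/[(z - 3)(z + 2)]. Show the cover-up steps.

Cover (z - 3): set z=3, get P = 1/(3 + 2) = 1/5. Cover (z + 2): set z=-2, get Q = 1/(-2 - 3) = -1/5.
Result: (1/5)/(z - 3) - (1/5)/(z + 2)


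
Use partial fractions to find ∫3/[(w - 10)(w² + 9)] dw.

Cover-up at w=10: α = 3/(10²+9) = 3/109. Coeff matching: β = -3/109, γ = -30/109. Decomposition: (3/109)/(w - 10) - ((3/109)w + 30/109)/(w² + 9). Integrate: linear → ln, quadratic → (1/2)ln + arctan: (3/109) ln|(w - 10)| - (3/218) ln(w² + 9) - (10/109) arctan(w/3) + C


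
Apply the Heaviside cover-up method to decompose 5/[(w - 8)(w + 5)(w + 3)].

Cover (w - 8), w=8: P = 5/[(8 + 5)(8 + 3)] = 5/143. Cover (w + 5), w=-5: Q = 5/[(-5 - 8)(-5 + 3)] = 5/26. Cover (w + 3), w=-3: R = 5/[(-3 - 8)(-3 + 5)] = -5/22.
Result: (5/143)/(w - 8) + (5/26)/(w + 5) - (5/22)/(w + 3)


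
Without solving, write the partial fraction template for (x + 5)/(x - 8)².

Repeated linear factor: P/(x - 8) + Q/(x - 8)²


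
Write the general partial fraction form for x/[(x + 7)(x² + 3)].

Linear + irreducible quadratic: A/(x + 7) + (Bx + C)/(x² + 3)


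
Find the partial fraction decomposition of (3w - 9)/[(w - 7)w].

At w=7: α = (3·7 - 9)/(7 - 0) = 12/7. At w=0: β = (3·0 - 9)/(0 - 7) = 9/7
Result: (12/7)/(w - 7) + (9/7)/w


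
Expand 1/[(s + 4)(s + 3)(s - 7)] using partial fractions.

Using cover-up method: A = 1/11, B = -1/10, C = 1/110
Result: (1/11)/(s + 4) - (1/10)/(s + 3) + (1/110)/(s - 7)


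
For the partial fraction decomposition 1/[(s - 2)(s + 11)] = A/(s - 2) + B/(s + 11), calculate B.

Cover-up at s = -11: B = 1/(-11 - 2) = -1/13


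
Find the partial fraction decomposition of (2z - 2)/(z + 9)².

(2z - 2) = α(z + 9) + β. At z = -9: β = 2·(-9) - 2 = -20. Coeff of z: α = 2
Result: 2/(z + 9) - 20/(z + 9)²


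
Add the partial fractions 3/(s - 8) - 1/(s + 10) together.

Common denominator (s - 8)(s + 10). Numerator: 3(s + 10) - 1(s - 8) = (3s + 30) - (s - 8) = 2s + 38
Result: (2s + 38)/[(s - 8)(s + 10)]


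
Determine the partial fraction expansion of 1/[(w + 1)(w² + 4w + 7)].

Cover-up at w = -1: A = 1/((-1)² + 4·(-1) + 7) = 1/4. Then B = -A = -1/4, C = -A·(4 - 1) = -3/4
Result: (1/4)/(w + 1) - ((1/4)w + 3/4)/(w² + 4w + 7)


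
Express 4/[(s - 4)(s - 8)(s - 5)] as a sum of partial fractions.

Using cover-up method: P = 1, Q = 1/3, R = -4/3
Result: 1/(s - 4) + (1/3)/(s - 8) - (4/3)/(s - 5)


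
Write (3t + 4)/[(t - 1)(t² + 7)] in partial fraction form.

At t=1: A = (3·1 + 4)/(1² + 7) = 7/8. B = -A = -7/8, C = 3 - 1·A = 17/8
Result: (7/8)/(t - 1) - ((7/8)t - 17/8)/(t² + 7)


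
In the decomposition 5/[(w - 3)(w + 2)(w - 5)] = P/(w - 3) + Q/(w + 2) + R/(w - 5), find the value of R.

Cover-up at w = 5: R = 5/[(5 - 3)(5 + 2)] = 5/[(2)(7)] = 5/14


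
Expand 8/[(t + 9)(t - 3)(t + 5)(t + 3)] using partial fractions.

Using Heaviside cover-up: (-1/36)/(t + 9) + (1/72)/(t - 3) + (1/8)/(t + 5) - (1/9)/(t + 3)


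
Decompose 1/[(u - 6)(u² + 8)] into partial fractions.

Cover-up at u = 6: P = 1/(6² + 8) = 1/44. Then Q = -P = -1/44, R = -P·(0 + 6) = -3/22
Result: (1/44)/(u - 6) - ((1/44)u + 3/22)/(u² + 8)


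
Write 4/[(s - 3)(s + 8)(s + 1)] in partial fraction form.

Using cover-up method: A = 1/11, B = 4/77, C = -1/7
Result: (1/11)/(s - 3) + (4/77)/(s + 8) - (1/7)/(s + 1)


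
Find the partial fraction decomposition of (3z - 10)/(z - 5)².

(3z - 10) = A(z - 5) + B. At z = 5: B = 3·5 - 10 = 5. Coeff of z: A = 3
Result: 3/(z - 5) + 5/(z - 5)²


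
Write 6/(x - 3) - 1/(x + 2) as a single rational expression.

Common denominator (x - 3)(x + 2). Numerator: 6(x + 2) - 1(x - 3) = (6x + 12) - (x - 3) = 5x + 15
Result: (5x + 15)/[(x - 3)(x + 2)]


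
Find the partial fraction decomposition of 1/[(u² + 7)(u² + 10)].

Coefficient matching gives A = C = 0, B = 1/(10-7) = 1/3, D = -B = -1/3
Result: (1/3)/(u² + 7) - (1/3)/(u² + 10)


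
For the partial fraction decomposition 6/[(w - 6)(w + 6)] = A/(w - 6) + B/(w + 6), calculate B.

Cover-up at w = -6: B = 6/(-6 - 6) = -6/12 = -1/2


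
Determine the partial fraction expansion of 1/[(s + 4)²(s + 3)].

Cover-up at s=-3: R = 1/(-3 + 4)² = 1. Cover-up at s=-4: Q = 1/(-4 + 3) = -1. Comparing s² coeff: P = -R = -1
Result: -1/(s + 4) - 1/(s + 4)² + 1/(s + 3)


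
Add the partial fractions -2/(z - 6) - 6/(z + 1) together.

Common denominator (z - 6)(z + 1). Numerator: -2(z + 1) - 6(z - 6) = (-2z - 2) - (6z - 36) = -8z + 34
Result: (-8z + 34)/[(z - 6)(z + 1)]


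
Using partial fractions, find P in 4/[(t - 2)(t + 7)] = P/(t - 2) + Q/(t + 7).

Cover-up at t = 2: P = 4/(2 + 7) = 4/9


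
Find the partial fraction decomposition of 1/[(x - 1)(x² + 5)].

Cover-up at x = 1: α = 1/(1² + 5) = 1/6. Then β = -α = -1/6, γ = -α·(0 + 1) = -1/6
Result: (1/6)/(x - 1) - ((1/6)x + 1/6)/(x² + 5)


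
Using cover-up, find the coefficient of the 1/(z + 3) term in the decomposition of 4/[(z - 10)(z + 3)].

Cover (z + 3), set z=-3: 4/((z - 10) at z=-3) = 4/(-13) = -4/13


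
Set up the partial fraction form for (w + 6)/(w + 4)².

Repeated linear factor: P/(w + 4) + Q/(w + 4)²


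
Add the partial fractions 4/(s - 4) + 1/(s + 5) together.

Common denominator (s - 4)(s + 5). Numerator: 4(s + 5) + 1(s - 4) = (4s + 20) + (s - 4) = 5s + 16
Result: (5s + 16)/[(s - 4)(s + 5)]


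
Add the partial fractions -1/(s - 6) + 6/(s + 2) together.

Common denominator (s - 6)(s + 2). Numerator: -1(s + 2) + 6(s - 6) = (-s - 2) + (6s - 36) = 5s - 38
Result: (5s - 38)/[(s - 6)(s + 2)]


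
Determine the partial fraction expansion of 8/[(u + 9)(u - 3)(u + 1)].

Using cover-up method: P = 1/12, Q = 1/6, R = -1/4
Result: (1/12)/(u + 9) + (1/6)/(u - 3) - (1/4)/(u + 1)


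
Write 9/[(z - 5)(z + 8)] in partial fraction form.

9/(z - 5)(z + 8) = A/(z - 5) + B/(z + 8). A = 9/(5 + 8) = 9/13, B = 9/(-8 - 5) = -9/13
Result: (9/13)/(z - 5) - (9/13)/(z + 8)


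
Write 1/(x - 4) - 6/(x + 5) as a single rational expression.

Common denominator (x - 4)(x + 5). Numerator: 1(x + 5) - 6(x - 4) = (x + 5) - (6x - 24) = -5x + 29
Result: (-5x + 29)/[(x - 4)(x + 5)]


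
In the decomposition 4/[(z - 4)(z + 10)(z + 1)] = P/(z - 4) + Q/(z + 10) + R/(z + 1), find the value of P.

Cover-up at z = 4: P = 4/[(4 + 10)(4 + 1)] = 4/[(14)(5)] = 4/70 = 2/35


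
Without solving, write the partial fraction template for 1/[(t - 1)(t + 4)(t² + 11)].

Two linear + quadratic: A/(t - 1) + B/(t + 4) + (Ct + D)/(t² + 11)


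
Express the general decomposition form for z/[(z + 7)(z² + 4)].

Linear + irreducible quadratic: P/(z + 7) + (Qz + R)/(z² + 4)


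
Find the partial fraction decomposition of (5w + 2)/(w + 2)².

(5w + 2) = A(w + 2) + B. At w = -2: B = 5·(-2) + 2 = -8. Coeff of w: A = 5
Result: 5/(w + 2) - 8/(w + 2)²


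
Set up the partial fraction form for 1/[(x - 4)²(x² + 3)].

Repeated linear + quadratic: A/(x - 4) + B/(x - 4)² + (Cx + D)/(x² + 3)


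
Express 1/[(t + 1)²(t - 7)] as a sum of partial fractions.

Cover-up at t=7: R = 1/(7 + 1)² = 1/64. Cover-up at t=-1: Q = 1/(-1 - 7) = -1/8. Comparing t² coeff: P = -R = -1/64
Result: (-1/64)/(t + 1) - (1/8)/(t + 1)² + (1/64)/(t - 7)


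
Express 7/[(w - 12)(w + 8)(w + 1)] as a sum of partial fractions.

Using cover-up method: A = 7/260, B = 1/20, C = -1/13
Result: (7/260)/(w - 12) + (1/20)/(w + 8) - (1/13)/(w + 1)


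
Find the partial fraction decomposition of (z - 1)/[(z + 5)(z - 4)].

At z=-5: P = (1·(-5) - 1)/(-5 - 4) = 2/3. At z=4: Q = (1·4 - 1)/(4 + 5) = 1/3
Result: (2/3)/(z + 5) + (1/3)/(z - 4)


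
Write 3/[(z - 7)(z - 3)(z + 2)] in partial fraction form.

Using cover-up method: α = 1/12, β = -3/20, γ = 1/15
Result: (1/12)/(z - 7) - (3/20)/(z - 3) + (1/15)/(z + 2)


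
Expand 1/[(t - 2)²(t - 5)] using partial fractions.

Cover-up at t=5: γ = 1/(5 - 2)² = 1/9. Cover-up at t=2: β = 1/(2 - 5) = -1/3. Comparing t² coeff: α = -γ = -1/9
Result: (-1/9)/(t - 2) - (1/3)/(t - 2)² + (1/9)/(t - 5)


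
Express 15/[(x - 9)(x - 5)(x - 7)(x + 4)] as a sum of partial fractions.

Using Heaviside cover-up: (15/104)/(x - 9) + (5/24)/(x - 5) - (15/44)/(x - 7) - (5/429)/(x + 4)


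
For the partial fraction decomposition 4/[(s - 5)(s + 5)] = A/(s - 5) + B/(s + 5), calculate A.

Cover-up at s = 5: A = 4/(5 + 5) = 4/10 = 2/5


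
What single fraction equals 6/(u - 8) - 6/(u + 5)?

Common denominator (u - 8)(u + 5). Numerator: 6(u + 5) - 6(u - 8) = (6u + 30) - (6u - 48) = 78
Result: (78)/[(u - 8)(u + 5)]


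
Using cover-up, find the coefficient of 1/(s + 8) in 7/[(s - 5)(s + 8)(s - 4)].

Cover (s + 8), set s=-8: 7/[(-8 - 5)(-8 - 4)] = 7/156


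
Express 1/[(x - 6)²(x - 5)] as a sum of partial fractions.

Cover-up at x=5: γ = 1/(5 - 6)² = 1. Cover-up at x=6: β = 1/(6 - 5) = 1. Comparing x² coeff: α = -γ = -1
Result: -1/(x - 6) + 1/(x - 6)² + 1/(x - 5)


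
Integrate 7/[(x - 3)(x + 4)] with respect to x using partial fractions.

Decompose: 7/[(x - 3)(x + 4)] = 1/(x - 3) - 1/(x + 4). Integrate each term: ln|(x - 3)| - ln|(x + 4)| + C


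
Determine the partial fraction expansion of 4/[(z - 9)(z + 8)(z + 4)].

Using cover-up method: α = 4/221, β = 1/17, γ = -1/13
Result: (4/221)/(z - 9) + (1/17)/(z + 8) - (1/13)/(z + 4)


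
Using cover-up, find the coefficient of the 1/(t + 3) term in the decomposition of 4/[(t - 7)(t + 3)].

Cover (t + 3), set t=-3: 4/((t - 7) at t=-3) = 4/(-10) = -2/5


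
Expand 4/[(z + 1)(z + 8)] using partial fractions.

4/(z + 1)(z + 8) = A/(z + 1) + B/(z + 8). A = 4/(-1 + 8) = 4/7, B = 4/(-8 + 1) = -4/7
Result: (4/7)/(z + 1) - (4/7)/(z + 8)


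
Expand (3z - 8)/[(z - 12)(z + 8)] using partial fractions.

At z=12: α = (3·12 - 8)/(12 + 8) = 7/5. At z=-8: β = (3·(-8) - 8)/(-8 - 12) = 8/5
Result: (7/5)/(z - 12) + (8/5)/(z + 8)


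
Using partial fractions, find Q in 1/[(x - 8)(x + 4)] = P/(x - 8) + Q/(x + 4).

Cover-up at x = -4: Q = 1/(-4 - 8) = -1/12


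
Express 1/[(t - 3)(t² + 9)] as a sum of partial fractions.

Cover-up at t = 3: α = 1/(3² + 9) = 1/18. Then β = -α = -1/18, γ = -α·(0 + 3) = -1/6
Result: (1/18)/(t - 3) - ((1/18)t + 1/6)/(t² + 9)


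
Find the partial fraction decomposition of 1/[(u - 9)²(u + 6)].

Cover-up at u=-6: γ = 1/(-6 - 9)² = 1/225. Cover-up at u=9: β = 1/(9 + 6) = 1/15. Comparing u² coeff: α = -γ = -1/225
Result: (-1/225)/(u - 9) + (1/15)/(u - 9)² + (1/225)/(u + 6)


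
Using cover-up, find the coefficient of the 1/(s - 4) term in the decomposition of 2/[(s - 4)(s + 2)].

Cover (s - 4), set s=4: 2/((s + 2) at s=4) = 2/(6) = 1/3


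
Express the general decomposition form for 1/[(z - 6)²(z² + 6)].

Repeated linear + quadratic: P/(z - 6) + Q/(z - 6)² + (Rz + S)/(z² + 6)


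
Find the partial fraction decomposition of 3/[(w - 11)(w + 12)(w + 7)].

Using cover-up method: P = 1/138, Q = 3/115, R = -1/30
Result: (1/138)/(w - 11) + (3/115)/(w + 12) - (1/30)/(w + 7)


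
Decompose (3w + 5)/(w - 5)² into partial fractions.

(3w + 5) = P(w - 5) + Q. At w = 5: Q = 3·5 + 5 = 20. Coeff of w: P = 3
Result: 3/(w - 5) + 20/(w - 5)²


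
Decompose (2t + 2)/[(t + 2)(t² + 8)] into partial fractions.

At t=-2: α = (2·(-2) + 2)/((-2)² + 8) = -1/6. β = -α = 1/6, γ = 2 - (-2)·α = 5/3
Result: (-1/6)/(t + 2) + ((1/6)t + 5/3)/(t² + 8)


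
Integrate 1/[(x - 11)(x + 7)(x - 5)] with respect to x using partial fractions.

Cover-up: P = 1/108, Q = 1/216, R = -1/72. Decomposition: (1/108)/(x - 11) + (1/216)/(x + 7) - (1/72)/(x - 5). Integrate each term: (1/108) ln|(x - 11)| + (1/216) ln|(x + 7)| - (1/72) ln|(x - 5)| + C


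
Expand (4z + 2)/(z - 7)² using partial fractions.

(4z + 2) = P(z - 7) + Q. At z = 7: Q = 4·7 + 2 = 30. Coeff of z: P = 4
Result: 4/(z - 7) + 30/(z - 7)²


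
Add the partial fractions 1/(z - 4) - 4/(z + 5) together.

Common denominator (z - 4)(z + 5). Numerator: 1(z + 5) - 4(z - 4) = (z + 5) - (4z - 16) = -3z + 21
Result: (-3z + 21)/[(z - 4)(z + 5)]


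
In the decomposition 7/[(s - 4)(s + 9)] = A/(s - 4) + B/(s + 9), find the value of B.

Cover-up at s = -9: B = 7/(-9 - 4) = -7/13


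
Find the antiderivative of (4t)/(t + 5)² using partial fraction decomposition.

Decompose: A = 4, B = 4·(-5) + 0 = -20, so (4t)/(t + 5)² = 4/(t + 5) - 20/(t + 5)². Integrate: ∫ A/(t + 5) dt = 4 ln|(t + 5)|; ∫ B/(t + 5)² dt = 20/(t + 5). Sum: 4 ln|(t + 5)| + 20/(t + 5) + C
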